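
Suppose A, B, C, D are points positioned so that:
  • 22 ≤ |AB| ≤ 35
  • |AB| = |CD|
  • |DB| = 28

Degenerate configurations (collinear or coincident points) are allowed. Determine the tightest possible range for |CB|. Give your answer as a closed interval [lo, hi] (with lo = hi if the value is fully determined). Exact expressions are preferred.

|CB| ∈ [0, 63]  (≈ [0.0000, 63.0000])

|AB| ∈ [22, 35]
|BD| ∈ {28}
|CD| ∈ [22, 35]
|AD| ∈ [0, 63]
|BC| ∈ [0, 63]
|AC| ∈ [0, 98]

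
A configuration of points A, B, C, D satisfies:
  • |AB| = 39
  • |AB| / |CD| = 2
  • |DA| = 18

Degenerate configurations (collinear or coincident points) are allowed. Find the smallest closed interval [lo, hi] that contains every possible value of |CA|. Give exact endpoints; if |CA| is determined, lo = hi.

|AB| ∈ {39}
|AD| ∈ {18}
|CD| ∈ {39/2}
|BD| ∈ [21, 57]
|AC| ∈ [3/2, 75/2]
|BC| ∈ [3/2, 153/2]

|CA| ∈ [3/2, 75/2]  (≈ [1.5000, 37.5000])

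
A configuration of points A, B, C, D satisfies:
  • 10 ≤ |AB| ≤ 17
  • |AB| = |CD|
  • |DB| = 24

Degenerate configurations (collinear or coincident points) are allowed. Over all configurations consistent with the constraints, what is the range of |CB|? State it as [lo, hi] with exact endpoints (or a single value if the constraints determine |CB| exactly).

|AB| ∈ [10, 17]
|BD| ∈ {24}
|CD| ∈ [10, 17]
|AD| ∈ [7, 41]
|BC| ∈ [7, 41]
|AC| ∈ [0, 58]

|CB| ∈ [7, 41]  (≈ [7.0000, 41.0000])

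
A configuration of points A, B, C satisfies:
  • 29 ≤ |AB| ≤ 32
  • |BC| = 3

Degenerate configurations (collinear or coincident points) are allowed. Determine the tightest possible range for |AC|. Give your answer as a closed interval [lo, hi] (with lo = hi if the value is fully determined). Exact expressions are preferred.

|AC| ∈ [26, 35]  (≈ [26.0000, 35.0000])

|AB| ∈ [29, 32]
|BC| ∈ {3}
|AC| ∈ [26, 35]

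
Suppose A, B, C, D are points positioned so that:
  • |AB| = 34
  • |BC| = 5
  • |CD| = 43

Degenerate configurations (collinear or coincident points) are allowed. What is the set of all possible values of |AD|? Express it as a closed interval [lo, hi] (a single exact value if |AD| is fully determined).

|AB| ∈ {34}
|BC| ∈ {5}
|CD| ∈ {43}
|AC| ∈ [29, 39]
|BD| ∈ [38, 48]
|AD| ∈ [4, 82]

|AD| ∈ [4, 82]  (≈ [4.0000, 82.0000])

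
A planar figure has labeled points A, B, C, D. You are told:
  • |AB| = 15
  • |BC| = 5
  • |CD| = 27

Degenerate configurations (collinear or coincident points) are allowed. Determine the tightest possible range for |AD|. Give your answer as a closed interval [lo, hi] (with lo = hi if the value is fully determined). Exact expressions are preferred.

|AD| ∈ [7, 47]  (≈ [7.0000, 47.0000])

|AB| ∈ {15}
|BC| ∈ {5}
|CD| ∈ {27}
|AC| ∈ [10, 20]
|BD| ∈ [22, 32]
|AD| ∈ [7, 47]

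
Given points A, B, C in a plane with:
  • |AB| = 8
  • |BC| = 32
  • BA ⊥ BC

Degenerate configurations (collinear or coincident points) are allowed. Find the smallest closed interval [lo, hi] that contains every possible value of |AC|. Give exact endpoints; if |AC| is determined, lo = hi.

|AC| = 8·√(17)  (≈ 32.9848)

|AB| ∈ {8}
|BC| ∈ {32}
|AC| ∈ {8·√(17)}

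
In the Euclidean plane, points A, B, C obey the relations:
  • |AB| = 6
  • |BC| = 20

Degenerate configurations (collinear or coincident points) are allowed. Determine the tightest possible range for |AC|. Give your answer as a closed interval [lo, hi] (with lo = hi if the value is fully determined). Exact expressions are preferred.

|AB| ∈ {6}
|BC| ∈ {20}
|AC| ∈ [14, 26]

|AC| ∈ [14, 26]  (≈ [14.0000, 26.0000])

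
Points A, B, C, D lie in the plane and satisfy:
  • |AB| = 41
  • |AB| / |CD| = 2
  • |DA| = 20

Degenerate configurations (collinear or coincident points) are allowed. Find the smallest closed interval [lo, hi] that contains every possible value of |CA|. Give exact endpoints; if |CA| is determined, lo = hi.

|AB| ∈ {41}
|AD| ∈ {20}
|CD| ∈ {41/2}
|BD| ∈ [21, 61]
|AC| ∈ [1/2, 81/2]
|BC| ∈ [1/2, 163/2]

|CA| ∈ [1/2, 81/2]  (≈ [0.5000, 40.5000])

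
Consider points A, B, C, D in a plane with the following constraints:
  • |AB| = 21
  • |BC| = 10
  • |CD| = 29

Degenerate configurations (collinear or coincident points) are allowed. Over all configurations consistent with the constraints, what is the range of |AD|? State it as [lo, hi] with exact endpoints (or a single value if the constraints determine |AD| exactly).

|AD| ∈ [0, 60]  (≈ [0.0000, 60.0000])

|AB| ∈ {21}
|BC| ∈ {10}
|CD| ∈ {29}
|AC| ∈ [11, 31]
|BD| ∈ [19, 39]
|AD| ∈ [0, 60]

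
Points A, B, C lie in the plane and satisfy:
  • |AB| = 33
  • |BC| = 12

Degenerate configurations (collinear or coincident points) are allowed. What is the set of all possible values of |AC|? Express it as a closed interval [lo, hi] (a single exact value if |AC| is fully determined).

|AC| ∈ [21, 45]  (≈ [21.0000, 45.0000])

|AB| ∈ {33}
|BC| ∈ {12}
|AC| ∈ [21, 45]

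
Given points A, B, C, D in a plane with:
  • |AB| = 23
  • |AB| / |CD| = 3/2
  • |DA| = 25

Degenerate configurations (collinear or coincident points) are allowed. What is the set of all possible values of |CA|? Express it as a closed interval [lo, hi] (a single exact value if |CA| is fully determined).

|CA| ∈ [29/3, 121/3]  (≈ [9.6667, 40.3333])

|AB| ∈ {23}
|AD| ∈ {25}
|CD| ∈ {46/3}
|BD| ∈ [2, 48]
|AC| ∈ [29/3, 121/3]
|BC| ∈ [0, 190/3]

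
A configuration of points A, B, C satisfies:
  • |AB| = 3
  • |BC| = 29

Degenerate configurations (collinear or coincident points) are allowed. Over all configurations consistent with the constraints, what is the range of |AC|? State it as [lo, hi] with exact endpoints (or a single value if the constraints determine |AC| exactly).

|AB| ∈ {3}
|BC| ∈ {29}
|AC| ∈ [26, 32]

|AC| ∈ [26, 32]  (≈ [26.0000, 32.0000])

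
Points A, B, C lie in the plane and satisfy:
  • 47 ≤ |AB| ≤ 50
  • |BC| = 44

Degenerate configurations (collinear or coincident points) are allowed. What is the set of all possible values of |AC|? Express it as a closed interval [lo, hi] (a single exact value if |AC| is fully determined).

|AC| ∈ [3, 94]  (≈ [3.0000, 94.0000])

|AB| ∈ [47, 50]
|BC| ∈ {44}
|AC| ∈ [3, 94]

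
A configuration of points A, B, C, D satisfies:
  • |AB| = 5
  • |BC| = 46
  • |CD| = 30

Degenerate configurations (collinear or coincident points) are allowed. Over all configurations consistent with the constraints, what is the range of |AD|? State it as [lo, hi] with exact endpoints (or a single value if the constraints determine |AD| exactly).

|AD| ∈ [11, 81]  (≈ [11.0000, 81.0000])

|AB| ∈ {5}
|BC| ∈ {46}
|CD| ∈ {30}
|AC| ∈ [41, 51]
|BD| ∈ [16, 76]
|AD| ∈ [11, 81]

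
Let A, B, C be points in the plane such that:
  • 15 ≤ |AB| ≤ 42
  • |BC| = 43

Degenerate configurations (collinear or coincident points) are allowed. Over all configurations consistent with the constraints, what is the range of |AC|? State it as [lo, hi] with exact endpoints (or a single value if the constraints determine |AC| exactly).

|AB| ∈ [15, 42]
|BC| ∈ {43}
|AC| ∈ [1, 85]

|AC| ∈ [1, 85]  (≈ [1.0000, 85.0000])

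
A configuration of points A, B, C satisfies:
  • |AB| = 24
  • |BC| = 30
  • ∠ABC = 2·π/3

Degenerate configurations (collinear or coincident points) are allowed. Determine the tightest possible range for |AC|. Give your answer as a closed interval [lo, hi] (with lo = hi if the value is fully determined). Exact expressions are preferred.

|AC| = 6·√(61)  (≈ 46.8615)

|AB| ∈ {24}
|BC| ∈ {30}
|AC| ∈ {6·√(61)}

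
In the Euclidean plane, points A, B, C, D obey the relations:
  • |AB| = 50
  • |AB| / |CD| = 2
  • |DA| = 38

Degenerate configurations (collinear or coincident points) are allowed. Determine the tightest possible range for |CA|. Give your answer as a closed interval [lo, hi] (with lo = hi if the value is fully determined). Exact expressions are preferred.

|CA| ∈ [13, 63]  (≈ [13.0000, 63.0000])

|AB| ∈ {50}
|AD| ∈ {38}
|CD| ∈ {25}
|BD| ∈ [12, 88]
|AC| ∈ [13, 63]
|BC| ∈ [0, 113]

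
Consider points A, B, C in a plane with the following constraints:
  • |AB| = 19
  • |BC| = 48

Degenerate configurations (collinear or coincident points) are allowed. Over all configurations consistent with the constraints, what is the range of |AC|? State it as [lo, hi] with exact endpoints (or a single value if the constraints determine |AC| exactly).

|AC| ∈ [29, 67]  (≈ [29.0000, 67.0000])

|AB| ∈ {19}
|BC| ∈ {48}
|AC| ∈ [29, 67]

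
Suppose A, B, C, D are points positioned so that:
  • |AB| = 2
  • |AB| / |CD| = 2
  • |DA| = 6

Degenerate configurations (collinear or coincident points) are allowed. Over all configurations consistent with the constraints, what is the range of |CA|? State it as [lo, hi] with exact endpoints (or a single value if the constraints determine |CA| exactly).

|CA| ∈ [5, 7]  (≈ [5.0000, 7.0000])

|AB| ∈ {2}
|AD| ∈ {6}
|CD| ∈ {1}
|BD| ∈ [4, 8]
|AC| ∈ [5, 7]
|BC| ∈ [3, 9]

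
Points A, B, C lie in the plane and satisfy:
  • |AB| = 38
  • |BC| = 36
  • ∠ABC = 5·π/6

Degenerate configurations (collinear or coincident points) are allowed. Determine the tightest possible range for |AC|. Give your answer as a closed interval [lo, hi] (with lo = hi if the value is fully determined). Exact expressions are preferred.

|AC| = 2·√(342·√(3) + 685)  (≈ 71.4804)

|AB| ∈ {38}
|BC| ∈ {36}
|AC| ∈ {2·√(342·√(3) + 685)}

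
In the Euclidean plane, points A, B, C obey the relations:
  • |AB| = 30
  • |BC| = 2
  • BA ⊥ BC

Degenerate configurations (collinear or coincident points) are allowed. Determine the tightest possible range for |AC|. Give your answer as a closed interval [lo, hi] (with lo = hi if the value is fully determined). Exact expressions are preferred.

|AB| ∈ {30}
|BC| ∈ {2}
|AC| ∈ {2·√(226)}

|AC| = 2·√(226)  (≈ 30.0666)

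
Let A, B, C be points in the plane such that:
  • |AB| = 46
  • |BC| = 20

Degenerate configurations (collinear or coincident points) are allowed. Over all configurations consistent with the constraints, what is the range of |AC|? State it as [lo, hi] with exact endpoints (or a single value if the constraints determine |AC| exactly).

|AC| ∈ [26, 66]  (≈ [26.0000, 66.0000])

|AB| ∈ {46}
|BC| ∈ {20}
|AC| ∈ [26, 66]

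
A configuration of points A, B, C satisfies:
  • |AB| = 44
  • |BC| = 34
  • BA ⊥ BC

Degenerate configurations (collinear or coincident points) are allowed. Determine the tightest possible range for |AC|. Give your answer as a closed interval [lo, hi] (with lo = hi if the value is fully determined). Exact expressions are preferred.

|AC| = 2·√(773)  (≈ 55.6058)

|AB| ∈ {44}
|BC| ∈ {34}
|AC| ∈ {2·√(773)}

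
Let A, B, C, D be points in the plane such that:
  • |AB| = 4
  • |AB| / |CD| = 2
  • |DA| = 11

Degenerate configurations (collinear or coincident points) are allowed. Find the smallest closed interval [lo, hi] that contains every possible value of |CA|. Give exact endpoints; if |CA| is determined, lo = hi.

|CA| ∈ [9, 13]  (≈ [9.0000, 13.0000])

|AB| ∈ {4}
|AD| ∈ {11}
|CD| ∈ {2}
|BD| ∈ [7, 15]
|AC| ∈ [9, 13]
|BC| ∈ [5, 17]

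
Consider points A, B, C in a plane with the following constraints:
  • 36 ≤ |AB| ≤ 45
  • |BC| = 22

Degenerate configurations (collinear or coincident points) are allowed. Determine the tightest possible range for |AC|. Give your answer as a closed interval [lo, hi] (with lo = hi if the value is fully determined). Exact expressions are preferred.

|AB| ∈ [36, 45]
|BC| ∈ {22}
|AC| ∈ [14, 67]

|AC| ∈ [14, 67]  (≈ [14.0000, 67.0000])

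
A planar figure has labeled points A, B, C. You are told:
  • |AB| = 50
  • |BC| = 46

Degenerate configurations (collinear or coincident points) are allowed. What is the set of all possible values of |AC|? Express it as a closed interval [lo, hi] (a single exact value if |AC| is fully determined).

|AC| ∈ [4, 96]  (≈ [4.0000, 96.0000])

|AB| ∈ {50}
|BC| ∈ {46}
|AC| ∈ [4, 96]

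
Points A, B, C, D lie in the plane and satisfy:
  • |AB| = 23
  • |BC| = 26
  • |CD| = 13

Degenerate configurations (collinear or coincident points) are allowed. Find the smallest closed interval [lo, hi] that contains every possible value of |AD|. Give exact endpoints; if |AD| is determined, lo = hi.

|AD| ∈ [0, 62]  (≈ [0.0000, 62.0000])

|AB| ∈ {23}
|BC| ∈ {26}
|CD| ∈ {13}
|AC| ∈ [3, 49]
|BD| ∈ [13, 39]
|AD| ∈ [0, 62]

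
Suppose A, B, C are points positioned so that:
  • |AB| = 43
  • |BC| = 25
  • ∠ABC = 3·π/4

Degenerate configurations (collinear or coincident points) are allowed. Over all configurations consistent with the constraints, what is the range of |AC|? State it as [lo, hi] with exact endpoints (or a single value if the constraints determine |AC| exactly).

|AC| = √(1075·√(2) + 2474)  (≈ 63.2003)

|AB| ∈ {43}
|BC| ∈ {25}
|AC| ∈ {√(1075·√(2) + 2474)}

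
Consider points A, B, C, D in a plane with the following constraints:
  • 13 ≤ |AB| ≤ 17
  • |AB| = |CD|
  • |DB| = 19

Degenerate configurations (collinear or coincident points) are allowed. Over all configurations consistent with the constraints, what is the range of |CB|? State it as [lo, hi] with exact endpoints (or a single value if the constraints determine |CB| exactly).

|CB| ∈ [2, 36]  (≈ [2.0000, 36.0000])

|AB| ∈ [13, 17]
|BD| ∈ {19}
|CD| ∈ [13, 17]
|AD| ∈ [2, 36]
|BC| ∈ [2, 36]
|AC| ∈ [0, 53]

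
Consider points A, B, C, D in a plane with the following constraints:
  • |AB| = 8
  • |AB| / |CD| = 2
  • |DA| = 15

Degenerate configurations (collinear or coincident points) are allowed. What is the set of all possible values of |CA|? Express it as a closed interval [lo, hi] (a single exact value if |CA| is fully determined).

|AB| ∈ {8}
|AD| ∈ {15}
|CD| ∈ {4}
|BD| ∈ [7, 23]
|AC| ∈ [11, 19]
|BC| ∈ [3, 27]

|CA| ∈ [11, 19]  (≈ [11.0000, 19.0000])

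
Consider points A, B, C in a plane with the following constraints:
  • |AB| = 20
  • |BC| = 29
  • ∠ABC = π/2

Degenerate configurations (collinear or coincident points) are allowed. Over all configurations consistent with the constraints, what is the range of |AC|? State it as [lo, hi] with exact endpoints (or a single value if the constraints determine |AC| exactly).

|AC| = √(1241)  (≈ 35.2278)

|AB| ∈ {20}
|BC| ∈ {29}
|AC| ∈ {√(1241)}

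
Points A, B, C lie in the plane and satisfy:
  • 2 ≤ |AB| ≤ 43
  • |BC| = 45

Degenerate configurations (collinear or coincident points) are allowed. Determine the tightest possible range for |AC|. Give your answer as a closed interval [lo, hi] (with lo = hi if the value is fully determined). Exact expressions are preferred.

|AC| ∈ [2, 88]  (≈ [2.0000, 88.0000])

|AB| ∈ [2, 43]
|BC| ∈ {45}
|AC| ∈ [2, 88]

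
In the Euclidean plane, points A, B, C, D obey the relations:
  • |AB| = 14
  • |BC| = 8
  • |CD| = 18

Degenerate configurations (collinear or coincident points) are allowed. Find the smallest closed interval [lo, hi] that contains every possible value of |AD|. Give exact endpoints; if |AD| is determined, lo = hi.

|AB| ∈ {14}
|BC| ∈ {8}
|CD| ∈ {18}
|AC| ∈ [6, 22]
|BD| ∈ [10, 26]
|AD| ∈ [0, 40]

|AD| ∈ [0, 40]  (≈ [0.0000, 40.0000])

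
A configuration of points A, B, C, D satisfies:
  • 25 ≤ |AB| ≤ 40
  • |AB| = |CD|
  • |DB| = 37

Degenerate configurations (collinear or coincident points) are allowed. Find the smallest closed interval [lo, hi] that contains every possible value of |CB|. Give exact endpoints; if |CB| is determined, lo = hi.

|CB| ∈ [0, 77]  (≈ [0.0000, 77.0000])

|AB| ∈ [25, 40]
|BD| ∈ {37}
|CD| ∈ [25, 40]
|AD| ∈ [0, 77]
|BC| ∈ [0, 77]
|AC| ∈ [0, 117]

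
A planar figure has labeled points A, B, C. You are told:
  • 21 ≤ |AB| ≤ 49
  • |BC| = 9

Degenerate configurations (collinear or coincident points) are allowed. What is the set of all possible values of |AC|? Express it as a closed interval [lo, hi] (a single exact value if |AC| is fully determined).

|AB| ∈ [21, 49]
|BC| ∈ {9}
|AC| ∈ [12, 58]

|AC| ∈ [12, 58]  (≈ [12.0000, 58.0000])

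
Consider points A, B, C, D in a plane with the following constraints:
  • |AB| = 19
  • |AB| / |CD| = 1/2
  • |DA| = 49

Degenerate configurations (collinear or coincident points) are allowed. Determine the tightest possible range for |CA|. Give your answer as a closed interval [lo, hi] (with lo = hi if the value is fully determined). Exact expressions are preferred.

|AB| ∈ {19}
|AD| ∈ {49}
|CD| ∈ {38}
|BD| ∈ [30, 68]
|AC| ∈ [11, 87]
|BC| ∈ [0, 106]

|CA| ∈ [11, 87]  (≈ [11.0000, 87.0000])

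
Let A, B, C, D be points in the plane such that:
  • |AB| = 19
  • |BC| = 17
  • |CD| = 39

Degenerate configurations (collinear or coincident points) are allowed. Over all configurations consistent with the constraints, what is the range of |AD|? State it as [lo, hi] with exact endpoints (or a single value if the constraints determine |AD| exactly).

|AB| ∈ {19}
|BC| ∈ {17}
|CD| ∈ {39}
|AC| ∈ [2, 36]
|BD| ∈ [22, 56]
|AD| ∈ [3, 75]

|AD| ∈ [3, 75]  (≈ [3.0000, 75.0000])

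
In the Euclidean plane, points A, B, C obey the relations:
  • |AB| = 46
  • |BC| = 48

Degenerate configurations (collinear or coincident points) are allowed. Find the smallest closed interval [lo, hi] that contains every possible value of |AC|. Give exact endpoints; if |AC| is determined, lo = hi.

|AB| ∈ {46}
|BC| ∈ {48}
|AC| ∈ [2, 94]

|AC| ∈ [2, 94]  (≈ [2.0000, 94.0000])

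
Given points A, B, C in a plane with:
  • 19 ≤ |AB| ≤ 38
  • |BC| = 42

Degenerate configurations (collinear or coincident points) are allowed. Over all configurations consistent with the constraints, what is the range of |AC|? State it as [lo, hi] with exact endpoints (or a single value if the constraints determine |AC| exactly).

|AB| ∈ [19, 38]
|BC| ∈ {42}
|AC| ∈ [4, 80]

|AC| ∈ [4, 80]  (≈ [4.0000, 80.0000])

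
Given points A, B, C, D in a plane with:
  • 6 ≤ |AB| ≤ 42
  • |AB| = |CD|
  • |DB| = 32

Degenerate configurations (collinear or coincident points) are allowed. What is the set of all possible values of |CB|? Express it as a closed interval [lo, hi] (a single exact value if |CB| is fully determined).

|CB| ∈ [0, 74]  (≈ [0.0000, 74.0000])

|AB| ∈ [6, 42]
|BD| ∈ {32}
|CD| ∈ [6, 42]
|AD| ∈ [0, 74]
|BC| ∈ [0, 74]
|AC| ∈ [0, 116]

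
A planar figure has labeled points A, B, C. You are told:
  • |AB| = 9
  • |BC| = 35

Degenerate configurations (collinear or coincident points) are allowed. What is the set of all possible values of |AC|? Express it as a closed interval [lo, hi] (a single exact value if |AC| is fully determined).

|AB| ∈ {9}
|BC| ∈ {35}
|AC| ∈ [26, 44]

|AC| ∈ [26, 44]  (≈ [26.0000, 44.0000])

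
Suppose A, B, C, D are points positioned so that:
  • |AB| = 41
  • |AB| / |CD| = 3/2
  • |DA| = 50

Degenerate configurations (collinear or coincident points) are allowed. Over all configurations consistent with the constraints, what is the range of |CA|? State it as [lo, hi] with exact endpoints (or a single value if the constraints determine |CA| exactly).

|CA| ∈ [68/3, 232/3]  (≈ [22.6667, 77.3333])

|AB| ∈ {41}
|AD| ∈ {50}
|CD| ∈ {82/3}
|BD| ∈ [9, 91]
|AC| ∈ [68/3, 232/3]
|BC| ∈ [0, 355/3]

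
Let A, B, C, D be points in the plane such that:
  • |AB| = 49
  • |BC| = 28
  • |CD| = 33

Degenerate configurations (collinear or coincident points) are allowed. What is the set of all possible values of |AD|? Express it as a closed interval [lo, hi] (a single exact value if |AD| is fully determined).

|AB| ∈ {49}
|BC| ∈ {28}
|CD| ∈ {33}
|AC| ∈ [21, 77]
|BD| ∈ [5, 61]
|AD| ∈ [0, 110]

|AD| ∈ [0, 110]  (≈ [0.0000, 110.0000])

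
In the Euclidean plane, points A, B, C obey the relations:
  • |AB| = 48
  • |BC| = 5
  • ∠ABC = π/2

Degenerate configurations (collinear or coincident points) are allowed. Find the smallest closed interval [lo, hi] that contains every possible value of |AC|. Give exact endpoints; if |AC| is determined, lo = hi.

|AC| = √(2329)  (≈ 48.2597)

|AB| ∈ {48}
|BC| ∈ {5}
|AC| ∈ {√(2329)}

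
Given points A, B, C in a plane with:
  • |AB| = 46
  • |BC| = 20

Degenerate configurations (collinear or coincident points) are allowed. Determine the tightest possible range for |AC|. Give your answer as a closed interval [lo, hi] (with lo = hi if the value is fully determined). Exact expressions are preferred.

|AC| ∈ [26, 66]  (≈ [26.0000, 66.0000])

|AB| ∈ {46}
|BC| ∈ {20}
|AC| ∈ [26, 66]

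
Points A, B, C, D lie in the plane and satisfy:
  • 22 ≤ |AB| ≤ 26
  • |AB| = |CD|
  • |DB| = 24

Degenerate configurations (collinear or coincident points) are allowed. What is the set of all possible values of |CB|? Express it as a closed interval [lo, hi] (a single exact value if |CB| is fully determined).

|CB| ∈ [0, 50]  (≈ [0.0000, 50.0000])

|AB| ∈ [22, 26]
|BD| ∈ {24}
|CD| ∈ [22, 26]
|AD| ∈ [0, 50]
|BC| ∈ [0, 50]
|AC| ∈ [0, 76]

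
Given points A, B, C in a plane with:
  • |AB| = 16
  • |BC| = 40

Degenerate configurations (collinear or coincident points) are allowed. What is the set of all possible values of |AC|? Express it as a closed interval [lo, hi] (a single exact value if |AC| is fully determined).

|AB| ∈ {16}
|BC| ∈ {40}
|AC| ∈ [24, 56]

|AC| ∈ [24, 56]  (≈ [24.0000, 56.0000])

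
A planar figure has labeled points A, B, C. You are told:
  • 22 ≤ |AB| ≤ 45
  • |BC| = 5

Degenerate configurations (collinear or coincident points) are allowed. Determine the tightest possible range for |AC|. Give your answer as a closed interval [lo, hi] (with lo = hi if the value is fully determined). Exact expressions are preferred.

|AC| ∈ [17, 50]  (≈ [17.0000, 50.0000])

|AB| ∈ [22, 45]
|BC| ∈ {5}
|AC| ∈ [17, 50]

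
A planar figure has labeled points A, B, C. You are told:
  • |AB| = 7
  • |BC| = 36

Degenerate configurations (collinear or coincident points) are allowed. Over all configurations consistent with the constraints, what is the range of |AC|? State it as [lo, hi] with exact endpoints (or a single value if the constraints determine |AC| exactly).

|AC| ∈ [29, 43]  (≈ [29.0000, 43.0000])

|AB| ∈ {7}
|BC| ∈ {36}
|AC| ∈ [29, 43]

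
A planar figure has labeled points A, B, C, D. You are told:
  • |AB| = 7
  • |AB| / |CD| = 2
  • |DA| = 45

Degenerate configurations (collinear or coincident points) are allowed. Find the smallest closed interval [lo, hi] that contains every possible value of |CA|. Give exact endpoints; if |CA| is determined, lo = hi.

|CA| ∈ [83/2, 97/2]  (≈ [41.5000, 48.5000])

|AB| ∈ {7}
|AD| ∈ {45}
|CD| ∈ {7/2}
|BD| ∈ [38, 52]
|AC| ∈ [83/2, 97/2]
|BC| ∈ [69/2, 111/2]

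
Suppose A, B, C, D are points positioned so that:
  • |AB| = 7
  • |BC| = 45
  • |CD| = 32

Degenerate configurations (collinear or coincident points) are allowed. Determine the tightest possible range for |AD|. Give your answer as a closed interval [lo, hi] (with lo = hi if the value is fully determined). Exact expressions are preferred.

|AB| ∈ {7}
|BC| ∈ {45}
|CD| ∈ {32}
|AC| ∈ [38, 52]
|BD| ∈ [13, 77]
|AD| ∈ [6, 84]

|AD| ∈ [6, 84]  (≈ [6.0000, 84.0000])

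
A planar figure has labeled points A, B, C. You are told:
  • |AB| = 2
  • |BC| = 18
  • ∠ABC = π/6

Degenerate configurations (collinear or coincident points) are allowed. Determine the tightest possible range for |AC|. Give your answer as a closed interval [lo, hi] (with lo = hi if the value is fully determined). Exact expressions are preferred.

|AC| = 2·√(82 - 9·√(3))  (≈ 16.2987)

|AB| ∈ {2}
|BC| ∈ {18}
|AC| ∈ {2·√(82 - 9·√(3))}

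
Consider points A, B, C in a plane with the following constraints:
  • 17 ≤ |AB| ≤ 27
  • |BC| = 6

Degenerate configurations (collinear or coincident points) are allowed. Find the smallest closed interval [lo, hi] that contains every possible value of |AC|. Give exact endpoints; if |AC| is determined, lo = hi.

|AB| ∈ [17, 27]
|BC| ∈ {6}
|AC| ∈ [11, 33]

|AC| ∈ [11, 33]  (≈ [11.0000, 33.0000])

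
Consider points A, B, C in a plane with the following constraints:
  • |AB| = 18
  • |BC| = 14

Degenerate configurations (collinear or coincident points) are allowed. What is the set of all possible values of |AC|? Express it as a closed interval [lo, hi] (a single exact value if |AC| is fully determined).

|AB| ∈ {18}
|BC| ∈ {14}
|AC| ∈ [4, 32]

|AC| ∈ [4, 32]  (≈ [4.0000, 32.0000])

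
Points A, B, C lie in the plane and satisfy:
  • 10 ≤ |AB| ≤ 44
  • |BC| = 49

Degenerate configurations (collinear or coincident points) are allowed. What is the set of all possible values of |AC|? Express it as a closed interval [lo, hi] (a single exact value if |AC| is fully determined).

|AB| ∈ [10, 44]
|BC| ∈ {49}
|AC| ∈ [5, 93]

|AC| ∈ [5, 93]  (≈ [5.0000, 93.0000])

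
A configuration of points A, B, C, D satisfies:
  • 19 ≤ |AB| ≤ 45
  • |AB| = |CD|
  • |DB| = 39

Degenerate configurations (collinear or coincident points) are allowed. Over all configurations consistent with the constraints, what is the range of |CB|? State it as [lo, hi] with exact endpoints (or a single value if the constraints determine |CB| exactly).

|AB| ∈ [19, 45]
|BD| ∈ {39}
|CD| ∈ [19, 45]
|AD| ∈ [0, 84]
|BC| ∈ [0, 84]
|AC| ∈ [0, 129]

|CB| ∈ [0, 84]  (≈ [0.0000, 84.0000])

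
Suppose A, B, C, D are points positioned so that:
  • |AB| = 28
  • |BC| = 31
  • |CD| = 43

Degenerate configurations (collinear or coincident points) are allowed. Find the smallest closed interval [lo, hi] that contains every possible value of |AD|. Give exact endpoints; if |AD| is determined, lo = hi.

|AD| ∈ [0, 102]  (≈ [0.0000, 102.0000])

|AB| ∈ {28}
|BC| ∈ {31}
|CD| ∈ {43}
|AC| ∈ [3, 59]
|BD| ∈ [12, 74]
|AD| ∈ [0, 102]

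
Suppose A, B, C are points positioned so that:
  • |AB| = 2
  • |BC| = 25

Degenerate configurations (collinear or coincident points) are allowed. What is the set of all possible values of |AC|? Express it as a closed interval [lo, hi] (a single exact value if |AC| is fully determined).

|AC| ∈ [23, 27]  (≈ [23.0000, 27.0000])

|AB| ∈ {2}
|BC| ∈ {25}
|AC| ∈ [23, 27]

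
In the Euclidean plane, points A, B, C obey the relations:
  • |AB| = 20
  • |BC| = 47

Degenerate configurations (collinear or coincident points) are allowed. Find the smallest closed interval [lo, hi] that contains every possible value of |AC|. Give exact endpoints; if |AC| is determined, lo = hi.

|AB| ∈ {20}
|BC| ∈ {47}
|AC| ∈ [27, 67]

|AC| ∈ [27, 67]  (≈ [27.0000, 67.0000])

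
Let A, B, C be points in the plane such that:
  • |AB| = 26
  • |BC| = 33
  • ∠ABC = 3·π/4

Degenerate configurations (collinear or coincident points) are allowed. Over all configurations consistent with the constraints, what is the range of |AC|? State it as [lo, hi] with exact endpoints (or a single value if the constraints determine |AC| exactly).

|AC| = √(858·√(2) + 1765)  (≈ 54.5747)

|AB| ∈ {26}
|BC| ∈ {33}
|AC| ∈ {√(858·√(2) + 1765)}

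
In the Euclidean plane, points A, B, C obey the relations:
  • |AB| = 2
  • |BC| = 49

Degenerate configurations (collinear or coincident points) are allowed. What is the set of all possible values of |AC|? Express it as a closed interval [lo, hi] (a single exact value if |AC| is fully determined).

|AB| ∈ {2}
|BC| ∈ {49}
|AC| ∈ [47, 51]

|AC| ∈ [47, 51]  (≈ [47.0000, 51.0000])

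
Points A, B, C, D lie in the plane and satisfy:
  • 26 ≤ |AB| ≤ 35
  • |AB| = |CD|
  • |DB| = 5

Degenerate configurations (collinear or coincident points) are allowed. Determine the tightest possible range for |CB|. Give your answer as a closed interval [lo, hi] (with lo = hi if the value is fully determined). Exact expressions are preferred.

|CB| ∈ [21, 40]  (≈ [21.0000, 40.0000])

|AB| ∈ [26, 35]
|BD| ∈ {5}
|CD| ∈ [26, 35]
|AD| ∈ [21, 40]
|BC| ∈ [21, 40]
|AC| ∈ [0, 75]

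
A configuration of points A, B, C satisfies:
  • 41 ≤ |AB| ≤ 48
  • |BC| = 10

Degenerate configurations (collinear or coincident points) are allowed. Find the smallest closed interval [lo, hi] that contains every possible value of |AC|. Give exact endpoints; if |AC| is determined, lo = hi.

|AB| ∈ [41, 48]
|BC| ∈ {10}
|AC| ∈ [31, 58]

|AC| ∈ [31, 58]  (≈ [31.0000, 58.0000])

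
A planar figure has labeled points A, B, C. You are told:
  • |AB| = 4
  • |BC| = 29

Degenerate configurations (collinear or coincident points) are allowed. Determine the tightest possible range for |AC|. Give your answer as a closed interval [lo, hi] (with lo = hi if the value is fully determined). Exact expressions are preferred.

|AC| ∈ [25, 33]  (≈ [25.0000, 33.0000])

|AB| ∈ {4}
|BC| ∈ {29}
|AC| ∈ [25, 33]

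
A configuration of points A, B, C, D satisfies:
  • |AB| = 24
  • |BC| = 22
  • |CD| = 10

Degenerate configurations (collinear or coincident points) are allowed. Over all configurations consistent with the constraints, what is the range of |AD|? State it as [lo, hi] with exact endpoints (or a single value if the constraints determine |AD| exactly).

|AB| ∈ {24}
|BC| ∈ {22}
|CD| ∈ {10}
|AC| ∈ [2, 46]
|BD| ∈ [12, 32]
|AD| ∈ [0, 56]

|AD| ∈ [0, 56]  (≈ [0.0000, 56.0000])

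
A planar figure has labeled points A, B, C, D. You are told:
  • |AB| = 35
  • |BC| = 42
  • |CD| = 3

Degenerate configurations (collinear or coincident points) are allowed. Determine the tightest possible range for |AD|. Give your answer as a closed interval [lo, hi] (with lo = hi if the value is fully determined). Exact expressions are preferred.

|AD| ∈ [4, 80]  (≈ [4.0000, 80.0000])

|AB| ∈ {35}
|BC| ∈ {42}
|CD| ∈ {3}
|AC| ∈ [7, 77]
|BD| ∈ [39, 45]
|AD| ∈ [4, 80]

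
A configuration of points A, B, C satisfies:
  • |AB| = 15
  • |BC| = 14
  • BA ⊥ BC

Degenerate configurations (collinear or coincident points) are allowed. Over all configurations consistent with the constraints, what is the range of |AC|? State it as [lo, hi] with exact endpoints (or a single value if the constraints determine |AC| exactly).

|AB| ∈ {15}
|BC| ∈ {14}
|AC| ∈ {√(421)}

|AC| = √(421)  (≈ 20.5183)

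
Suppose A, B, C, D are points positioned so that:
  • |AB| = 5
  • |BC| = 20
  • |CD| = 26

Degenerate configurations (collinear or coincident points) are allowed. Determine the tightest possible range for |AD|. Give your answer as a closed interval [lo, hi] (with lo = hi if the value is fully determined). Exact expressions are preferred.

|AD| ∈ [1, 51]  (≈ [1.0000, 51.0000])

|AB| ∈ {5}
|BC| ∈ {20}
|CD| ∈ {26}
|AC| ∈ [15, 25]
|BD| ∈ [6, 46]
|AD| ∈ [1, 51]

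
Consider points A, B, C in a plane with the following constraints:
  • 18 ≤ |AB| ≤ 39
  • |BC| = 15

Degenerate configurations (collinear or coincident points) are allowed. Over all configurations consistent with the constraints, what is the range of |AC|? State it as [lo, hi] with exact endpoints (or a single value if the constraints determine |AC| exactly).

|AB| ∈ [18, 39]
|BC| ∈ {15}
|AC| ∈ [3, 54]

|AC| ∈ [3, 54]  (≈ [3.0000, 54.0000])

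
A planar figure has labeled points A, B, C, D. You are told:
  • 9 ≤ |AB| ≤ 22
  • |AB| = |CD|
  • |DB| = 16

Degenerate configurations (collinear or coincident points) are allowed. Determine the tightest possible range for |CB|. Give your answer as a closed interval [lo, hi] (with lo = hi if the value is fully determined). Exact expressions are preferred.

|AB| ∈ [9, 22]
|BD| ∈ {16}
|CD| ∈ [9, 22]
|AD| ∈ [0, 38]
|BC| ∈ [0, 38]
|AC| ∈ [0, 60]

|CB| ∈ [0, 38]  (≈ [0.0000, 38.0000])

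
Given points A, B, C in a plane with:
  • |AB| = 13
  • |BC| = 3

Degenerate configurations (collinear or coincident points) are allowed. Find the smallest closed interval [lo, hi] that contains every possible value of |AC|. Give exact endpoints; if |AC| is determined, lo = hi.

|AC| ∈ [10, 16]  (≈ [10.0000, 16.0000])

|AB| ∈ {13}
|BC| ∈ {3}
|AC| ∈ [10, 16]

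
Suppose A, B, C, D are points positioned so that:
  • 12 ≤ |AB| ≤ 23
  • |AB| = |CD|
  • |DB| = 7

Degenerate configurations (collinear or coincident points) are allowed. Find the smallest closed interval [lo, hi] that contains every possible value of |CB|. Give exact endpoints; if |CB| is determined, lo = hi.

|CB| ∈ [5, 30]  (≈ [5.0000, 30.0000])

|AB| ∈ [12, 23]
|BD| ∈ {7}
|CD| ∈ [12, 23]
|AD| ∈ [5, 30]
|BC| ∈ [5, 30]
|AC| ∈ [0, 53]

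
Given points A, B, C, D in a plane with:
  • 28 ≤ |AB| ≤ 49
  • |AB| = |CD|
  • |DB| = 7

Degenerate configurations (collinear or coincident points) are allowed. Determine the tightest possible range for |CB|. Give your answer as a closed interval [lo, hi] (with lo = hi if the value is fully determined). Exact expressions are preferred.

|AB| ∈ [28, 49]
|BD| ∈ {7}
|CD| ∈ [28, 49]
|AD| ∈ [21, 56]
|BC| ∈ [21, 56]
|AC| ∈ [0, 105]

|CB| ∈ [21, 56]  (≈ [21.0000, 56.0000])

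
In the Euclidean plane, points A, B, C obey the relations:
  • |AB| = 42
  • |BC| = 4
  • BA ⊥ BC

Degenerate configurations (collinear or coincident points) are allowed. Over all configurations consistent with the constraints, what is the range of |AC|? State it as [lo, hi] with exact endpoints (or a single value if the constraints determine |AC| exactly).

|AC| = 2·√(445)  (≈ 42.1900)

|AB| ∈ {42}
|BC| ∈ {4}
|AC| ∈ {2·√(445)}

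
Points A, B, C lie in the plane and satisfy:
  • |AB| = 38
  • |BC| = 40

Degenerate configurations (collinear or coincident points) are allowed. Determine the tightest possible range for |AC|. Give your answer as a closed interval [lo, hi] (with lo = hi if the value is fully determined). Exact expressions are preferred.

|AB| ∈ {38}
|BC| ∈ {40}
|AC| ∈ [2, 78]

|AC| ∈ [2, 78]  (≈ [2.0000, 78.0000])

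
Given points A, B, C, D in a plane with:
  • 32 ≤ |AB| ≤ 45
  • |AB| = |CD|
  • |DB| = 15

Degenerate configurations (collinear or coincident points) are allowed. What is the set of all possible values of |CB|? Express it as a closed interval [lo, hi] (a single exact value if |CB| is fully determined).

|AB| ∈ [32, 45]
|BD| ∈ {15}
|CD| ∈ [32, 45]
|AD| ∈ [17, 60]
|BC| ∈ [17, 60]
|AC| ∈ [0, 105]

|CB| ∈ [17, 60]  (≈ [17.0000, 60.0000])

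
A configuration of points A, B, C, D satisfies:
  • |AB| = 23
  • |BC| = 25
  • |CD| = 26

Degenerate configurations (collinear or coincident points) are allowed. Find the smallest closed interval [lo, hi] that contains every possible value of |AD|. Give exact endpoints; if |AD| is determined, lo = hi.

|AD| ∈ [0, 74]  (≈ [0.0000, 74.0000])

|AB| ∈ {23}
|BC| ∈ {25}
|CD| ∈ {26}
|AC| ∈ [2, 48]
|BD| ∈ [1, 51]
|AD| ∈ [0, 74]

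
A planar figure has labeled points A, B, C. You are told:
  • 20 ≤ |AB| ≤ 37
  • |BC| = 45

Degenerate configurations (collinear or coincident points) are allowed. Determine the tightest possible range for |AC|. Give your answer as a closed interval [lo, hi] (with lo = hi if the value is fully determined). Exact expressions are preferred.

|AC| ∈ [8, 82]  (≈ [8.0000, 82.0000])

|AB| ∈ [20, 37]
|BC| ∈ {45}
|AC| ∈ [8, 82]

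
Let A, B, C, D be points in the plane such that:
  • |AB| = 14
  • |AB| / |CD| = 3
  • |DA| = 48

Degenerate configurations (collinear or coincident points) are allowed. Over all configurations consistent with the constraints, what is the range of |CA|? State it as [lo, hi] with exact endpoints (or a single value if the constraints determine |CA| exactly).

|AB| ∈ {14}
|AD| ∈ {48}
|CD| ∈ {14/3}
|BD| ∈ [34, 62]
|AC| ∈ [130/3, 158/3]
|BC| ∈ [88/3, 200/3]

|CA| ∈ [130/3, 158/3]  (≈ [43.3333, 52.6667])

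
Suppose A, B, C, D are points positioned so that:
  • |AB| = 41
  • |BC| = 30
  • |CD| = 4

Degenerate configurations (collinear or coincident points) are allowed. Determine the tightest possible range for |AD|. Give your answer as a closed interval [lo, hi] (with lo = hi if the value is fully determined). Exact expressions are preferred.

|AB| ∈ {41}
|BC| ∈ {30}
|CD| ∈ {4}
|AC| ∈ [11, 71]
|BD| ∈ [26, 34]
|AD| ∈ [7, 75]

|AD| ∈ [7, 75]  (≈ [7.0000, 75.0000])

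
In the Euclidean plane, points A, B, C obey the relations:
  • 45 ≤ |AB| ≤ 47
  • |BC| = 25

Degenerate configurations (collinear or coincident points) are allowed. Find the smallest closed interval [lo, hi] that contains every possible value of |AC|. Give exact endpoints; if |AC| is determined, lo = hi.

|AC| ∈ [20, 72]  (≈ [20.0000, 72.0000])

|AB| ∈ [45, 47]
|BC| ∈ {25}
|AC| ∈ [20, 72]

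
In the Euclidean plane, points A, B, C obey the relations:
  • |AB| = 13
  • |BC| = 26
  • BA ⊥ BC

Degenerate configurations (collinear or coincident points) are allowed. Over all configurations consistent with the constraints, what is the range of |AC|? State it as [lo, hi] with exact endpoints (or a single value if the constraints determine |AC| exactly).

|AC| = 13·√(5)  (≈ 29.0689)

|AB| ∈ {13}
|BC| ∈ {26}
|AC| ∈ {13·√(5)}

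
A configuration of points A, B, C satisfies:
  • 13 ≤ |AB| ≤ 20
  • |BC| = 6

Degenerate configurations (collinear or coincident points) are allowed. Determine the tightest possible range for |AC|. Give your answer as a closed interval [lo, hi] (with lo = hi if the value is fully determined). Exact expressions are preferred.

|AC| ∈ [7, 26]  (≈ [7.0000, 26.0000])

|AB| ∈ [13, 20]
|BC| ∈ {6}
|AC| ∈ [7, 26]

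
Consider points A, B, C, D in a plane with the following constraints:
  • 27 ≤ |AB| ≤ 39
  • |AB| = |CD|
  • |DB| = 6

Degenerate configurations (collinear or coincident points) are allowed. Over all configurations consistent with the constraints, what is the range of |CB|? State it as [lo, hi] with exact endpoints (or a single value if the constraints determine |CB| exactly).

|CB| ∈ [21, 45]  (≈ [21.0000, 45.0000])

|AB| ∈ [27, 39]
|BD| ∈ {6}
|CD| ∈ [27, 39]
|AD| ∈ [21, 45]
|BC| ∈ [21, 45]
|AC| ∈ [0, 84]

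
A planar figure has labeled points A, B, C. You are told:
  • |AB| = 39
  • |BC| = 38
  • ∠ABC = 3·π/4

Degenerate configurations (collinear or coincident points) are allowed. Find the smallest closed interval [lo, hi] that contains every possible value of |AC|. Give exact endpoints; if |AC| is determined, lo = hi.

|AC| = √(1482·√(2) + 2965)  (≈ 71.1398)

|AB| ∈ {39}
|BC| ∈ {38}
|AC| ∈ {√(1482·√(2) + 2965)}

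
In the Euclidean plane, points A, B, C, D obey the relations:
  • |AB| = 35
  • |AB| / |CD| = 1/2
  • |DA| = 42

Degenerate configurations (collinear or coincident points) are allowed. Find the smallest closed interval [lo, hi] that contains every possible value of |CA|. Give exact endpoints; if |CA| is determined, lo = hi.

|CA| ∈ [28, 112]  (≈ [28.0000, 112.0000])

|AB| ∈ {35}
|AD| ∈ {42}
|CD| ∈ {70}
|BD| ∈ [7, 77]
|AC| ∈ [28, 112]
|BC| ∈ [0, 147]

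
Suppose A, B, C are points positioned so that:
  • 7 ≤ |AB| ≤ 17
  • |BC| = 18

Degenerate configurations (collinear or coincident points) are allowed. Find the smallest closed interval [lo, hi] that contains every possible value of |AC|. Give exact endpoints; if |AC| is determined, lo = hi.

|AB| ∈ [7, 17]
|BC| ∈ {18}
|AC| ∈ [1, 35]

|AC| ∈ [1, 35]  (≈ [1.0000, 35.0000])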